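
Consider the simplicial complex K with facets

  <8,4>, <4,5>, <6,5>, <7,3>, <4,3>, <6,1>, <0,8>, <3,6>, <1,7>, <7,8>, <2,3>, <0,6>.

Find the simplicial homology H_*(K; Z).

K has 9 vertices, 12 edges.
rank ∂_0 = 0, rank ∂_1 = 8 ⇒ b_0 = 9 − 0 − 8 = 1; all invariant factors of ∂_1 are 1 so no torsion. So H_0 = Z.
rank ∂_1 = 8, rank ∂_2 = 0 ⇒ b_1 = 12 − 8 − 0 = 4. So H_1 = Z^4.

H_0 = Z,  H_1 = Z^4.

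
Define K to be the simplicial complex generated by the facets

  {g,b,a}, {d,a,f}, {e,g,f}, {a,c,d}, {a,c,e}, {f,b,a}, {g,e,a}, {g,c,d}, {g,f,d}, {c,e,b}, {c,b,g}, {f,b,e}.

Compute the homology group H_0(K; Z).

Take the total order a < b < c < d < e < f < g on the vertex set. Then K (dimension 2) consists of the simplices:

  0-simplices (7): a, b, c, d, e, f, g
  1-simplices (18): ab, ac, ad, ae, af, ag, bc, be, bf, bg, cd, ce, cg, df, dg, ef, eg, fg
  2-simplices (12): abf, abg, acd, ace, adf, aeg, bce, bcg, bef, cdg, dfg, efg

giving chain groups C_0 ≅ Z^7, C_1 ≅ Z^18, C_2 ≅ Z^12.

Boundary ∂_1: C_1 → C_0 sends each edge [p,q] (with p < q) to q − p. For instance
  ∂eg = g − e.
This gives a 7×18 integer matrix of rank 6; reducing to Smith normal form yields diagonal entries (1,1,1,1,1,1).

∂_2: C_2 → C_1 acts by ∂[p,q,r] = [q,r] − [p,r] + [p,q]. For instance
  ∂dfg = fg − dg + df,
  ∂bce = ce − be + bc.
The 18×12 boundary matrix has rank 12 and Smith normal form diag(1,1,1,1,1,1,1,1,1,1,1,2).

Reading off H_k = ker ∂_k / im ∂_{k+1}:

  H_0: rank C_0 − rank ∂_1 = 7 − 6 = 1, and the invariant factors of ∂_1 are all 1, so H_0 ≅ Z.

H_0 ≅ Z.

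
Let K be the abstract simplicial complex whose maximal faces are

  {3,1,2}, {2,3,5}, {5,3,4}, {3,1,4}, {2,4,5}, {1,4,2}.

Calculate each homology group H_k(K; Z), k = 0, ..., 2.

H_0 ≅ Z,  H_1 = 0,  H_2 ≅ Z.

Order the vertices as 1 < 2 < 3 < 4 < 5. Listing each simplex with vertices in this order, K has dimension 2 with simplices:

  0-simplices (5): [1], [2], [3], [4], [5]
  1-simplices (9): [1,2], [1,3], [1,4], [2,3], [2,4], [2,5], [3,4], [3,5], [4,5]
  2-simplices (6): [1,2,3], [1,2,4], [1,3,4], [2,3,5], [2,4,5], [3,4,5]

Hence C_0 ≅ Z^5, C_1 ≅ Z^9, C_2 ≅ Z^6.

Boundary ∂_1: C_1 → C_0 sends each edge [p,q] (with p < q) to q − p.
The resulting 5×9 matrix has rank 4, and its Smith normal form has invariant factors (1,1,1,1).

Boundary ∂_2: C_2 → C_1 sends each 2-simplex [p,q,r] to [q,r] − [p,r] + [p,q]. For instance
  ∂[1,2,4] = [2,4] − [1,4] + [1,2],
  ∂[1,3,4] = [3,4] − [1,4] + [1,3].
The 9×6 boundary matrix has rank 5 and Smith normal form diag(1,1,1,1,1).

Computing H_k = (kernel of ∂_k) / (image of ∂_{k+1}):

  H_0: rank C_0 − rank ∂_1 = 5 − 4 = 1, and the invariant factors of ∂_1 are all 1, so H_0 ≅ Z.
  H_1: rank ker ∂_1 − rank ∂_2 = (9 − 4) − 5 = 0, and the invariant factors of ∂_2 are all 1, so H_1 ≅ 0.
  H_2: rank ker ∂_2 − rank ∂_3 = (6 − 5) − 0 = 1, and there is no ∂_3, so H_2 ≅ Z.

As a check, the Euler characteristic is 5 − 9 + 6 = 2, which agrees with 1 − 0 + 1 = 2.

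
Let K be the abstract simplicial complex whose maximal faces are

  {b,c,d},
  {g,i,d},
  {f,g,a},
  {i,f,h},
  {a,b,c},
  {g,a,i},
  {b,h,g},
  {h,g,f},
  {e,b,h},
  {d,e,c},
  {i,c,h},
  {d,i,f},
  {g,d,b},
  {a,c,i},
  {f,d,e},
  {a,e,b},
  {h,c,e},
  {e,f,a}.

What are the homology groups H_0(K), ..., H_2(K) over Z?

Fix the vertex order a < b < c < d < e < f < g < h < i and write every simplex with vertices in increasing order. Then dim K = 2 and the simplices of K are:

  0-simplices (9): a, b, c, d, e, f, g, h, i
  1-simplices (27): ab, ac, ae, af, ag, ai, bc, bd, be, bg, bh, cd, ce, ch, ci, de, df, dg, di, ef, eh, fg, fh, fi, gh, gi, hi
  2-simplices (18): abc, abe, aci, aef, afg, agi, bcd, bdg, beh, bgh, cde, ceh, chi, def, dfi, dgi, fgh, fhi

giving chain groups C_0 ≅ Z^9, C_1 ≅ Z^27, C_2 ≅ Z^18.

The boundary map ∂_1: C_1 → C_0 sends each edge [p,q] (with p < q) to q − p.
As a 9×27 matrix over Z this has rank 8, with invariant factors (1,1,1,1,1,1,1,1).

Boundary ∂_2: C_2 → C_1 acts by ∂[p,q,r] = [q,r] − [p,r] + [p,q]. For instance
  ∂afg = fg − ag + af,
  ∂aci = ci − ai + ac.
As a 27×18 matrix over Z this has rank 18, with invariant factors (1,1,1,1,1,1,1,1,1,1,1,1,1,1,1,1,1,2).

Now H_k = ker ∂_k / im ∂_{k+1}, so:

  H_0: rank C_0 − rank ∂_1 = 9 − 8 = 1, and the invariant factors of ∂_1 are all 1, so H_0 = Z.
  H_1: rank ker ∂_1 − rank ∂_2 = (27 − 8) − 18 = 1, and ∂_2 has invariant factor 2 > 1, so H_1 = Z ⊕ Z_2.
  H_2: rank ker ∂_2 − rank ∂_3 = (18 − 18) − 0 = 0, and there is no ∂_3, so H_2 = 0.

H_0 ≅ Z,  H_1 ≅ Z ⊕ Z_2,  H_2 = 0.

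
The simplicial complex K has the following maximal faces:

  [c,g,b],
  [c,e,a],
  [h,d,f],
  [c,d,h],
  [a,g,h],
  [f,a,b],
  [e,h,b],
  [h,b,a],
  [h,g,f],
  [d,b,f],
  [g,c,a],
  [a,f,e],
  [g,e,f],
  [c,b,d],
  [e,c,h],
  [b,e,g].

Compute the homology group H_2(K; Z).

H_2 ≅ Z.

Order the vertices as a < b < c < d < e < f < g < h. Listing each simplex with vertices in this order, K has dimension 2 with simplices:

  0-simplices (8): a, b, c, d, e, f, g, h
  1-simplices (24): ab, ac, ae, af, ag, ah, bc, bd, be, bf, bg, bh, cd, ce, cg, ch, df, dh, ef, eg, eh, fg, fh, gh
  2-simplices (16): abf, abh, ace, acg, aef, agh, bcd, bcg, bdf, beg, beh, cdh, ceh, dfh, efg, fgh

Hence C_0 ≅ Z^8, C_1 ≅ Z^24, C_2 ≅ Z^16.

∂_1: C_1 → C_0 is given by ∂[p,q] = [q] − [p].
The 8×24 boundary matrix has rank 7 and Smith normal form diag(1,1,1,1,1,1,1).

Boundary ∂_2: C_2 → C_1 acts by ∂[p,q,r] = [q,r] − [p,r] + [p,q]. For instance
  ∂fgh = gh − fh + fg,
  ∂bdf = df − bf + bd.
The 24×16 boundary matrix has rank 15 and Smith normal form diag(1,1,1,1,1,1,1,1,1,1,1,1,1,1,1).

From H_k ≅ ker(∂_k) / im(∂_{k+1}) we obtain:

  H_2: rank ker ∂_2 − rank ∂_3 = (16 − 15) − 0 = 1, and there is no ∂_3, so H_2 = Z.

(K is a triangulation of the torus T^2.)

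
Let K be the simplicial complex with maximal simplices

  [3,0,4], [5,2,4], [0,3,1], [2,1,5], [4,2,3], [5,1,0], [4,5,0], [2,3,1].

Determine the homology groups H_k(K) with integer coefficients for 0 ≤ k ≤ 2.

Take the total order 0 < 1 < 2 < 3 < 4 < 5 on the vertex set. Then K (dimension 2) consists of the simplices:

  0-simplices (6): [0], [1], [2], [3], [4], [5]
  1-simplices (12): [0,1], [0,3], [0,4], [0,5], [1,2], [1,3], [1,5], [2,3], [2,4], [2,5], [3,4], [4,5]
  2-simplices (8): [0,1,3], [0,1,5], [0,3,4], [0,4,5], [1,2,3], [1,2,5], [2,3,4], [2,4,5]

giving chain groups C_0 ≅ Z^6, C_1 ≅ Z^12, C_2 ≅ Z^8.

∂_1: C_1 → C_0 is given by ∂[p,q] = [q] − [p].
The resulting 6×12 matrix has rank 5, and its Smith normal form has invariant factors (1,1,1,1,1).

The boundary map ∂_2: C_2 → C_1 maps a triangle to the signed sum of its edges. For instance
  ∂[2,4,5] = [4,5] − [2,5] + [2,4],
  ∂[0,1,5] = [1,5] − [0,5] + [0,1].
This gives a 12×8 integer matrix of rank 7; reducing to Smith normal form yields diagonal entries (1,1,1,1,1,1,1).

Computing H_k = (kernel of ∂_k) / (image of ∂_{k+1}):

  H_0: rank C_0 − rank ∂_1 = 6 − 5 = 1, and the invariant factors of ∂_1 are all 1, so H_0 = Z.
  H_1: rank ker ∂_1 − rank ∂_2 = (12 − 5) − 7 = 0, and the invariant factors of ∂_2 are all 1, so H_1 = 0.
  H_2: rank ker ∂_2 − rank ∂_3 = (8 − 7) − 0 = 1, and there is no ∂_3, so H_2 = Z.

H_0 = Z,  H_1 = 0,  H_2 = Z.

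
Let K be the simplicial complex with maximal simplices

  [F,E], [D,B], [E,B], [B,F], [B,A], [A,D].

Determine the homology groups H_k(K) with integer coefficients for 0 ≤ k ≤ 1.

H_0 = Z,  H_1 = Z^2.

Take the total order A < B < D < E < F on the vertex set. Then K (dimension 1) consists of the simplices:

  0-simplices (5): A, B, D, E, F
  1-simplices (6): AB, AD, BD, BE, BF, EF

giving chain groups C_0 ≅ Z^5, C_1 ≅ Z^6.

Boundary ∂_1: C_1 → C_0 maps an edge to its endpoints' difference, ∂[p,q] = q − p. For instance
  ∂BE = E − B.
As a 5×6 matrix over Z this has rank 4, with invariant factors (1,1,1,1).

From H_k ≅ ker(∂_k) / im(∂_{k+1}) we obtain:

  H_0: rank C_0 − rank ∂_1 = 5 − 4 = 1, and the invariant factors of ∂_1 are all 1, so H_0 = Z.
  H_1: rank ker ∂_1 − rank ∂_2 = (6 − 4) − 0 = 2, and there is no ∂_2, so H_1 = Z^2.

(K is a triangulation of a wedge of 2 circles.)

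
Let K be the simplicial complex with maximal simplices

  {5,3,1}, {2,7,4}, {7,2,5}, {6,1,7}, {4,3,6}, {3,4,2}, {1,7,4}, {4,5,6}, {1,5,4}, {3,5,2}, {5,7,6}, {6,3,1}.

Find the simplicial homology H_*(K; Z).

H_0 = Z,  H_1 = Z_2,  H_2 = 0.

Take the total order 1 < 2 < 3 < 4 < 5 < 6 < 7 on the vertex set. Then K (dimension 2) consists of the simplices:

  0-simplices (7): [1], [2], [3], [4], [5], [6], [7]
  1-simplices (18): [1,3], [1,4], [1,5], [1,6], [1,7], [2,3], [2,4], [2,5], [2,7], [3,4], [3,5], [3,6], [4,5], [4,6], [4,7], [5,6], [5,7], [6,7]
  2-simplices (12): [1,3,5], [1,3,6], [1,4,5], [1,4,7], [1,6,7], [2,3,4], [2,3,5], [2,4,7], [2,5,7], [3,4,6], [4,5,6], [5,6,7]

giving chain groups C_0 ≅ Z^7, C_1 ≅ Z^18, C_2 ≅ Z^12.

Boundary ∂_1: C_1 → C_0 is given by ∂[p,q] = [q] − [p]. For instance
  ∂[1,6] = [6] − [1].
As a 7×18 matrix over Z this has rank 6, with invariant factors (1,1,1,1,1,1).

∂_2: C_2 → C_1 acts by ∂[p,q,r] = [q,r] − [p,r] + [p,q]. For instance
  ∂[2,3,4] = [3,4] − [2,4] + [2,3],
  ∂[1,4,5] = [4,5] − [1,5] + [1,4].
The resulting 18×12 matrix has rank 12, and its Smith normal form has invariant factors (1,1,1,1,1,1,1,1,1,1,1,2).

Reading off H_k = ker ∂_k / im ∂_{k+1}:

  H_0: rank C_0 − rank ∂_1 = 7 − 6 = 1, and the invariant factors of ∂_1 are all 1, so H_0 ≅ Z.
  H_1: rank ker ∂_1 − rank ∂_2 = (18 − 6) − 12 = 0, and ∂_2 has invariant factor 2 > 1, so H_1 ≅ Z_2.
  H_2: rank ker ∂_2 − rank ∂_3 = (12 − 12) − 0 = 0, and there is no ∂_3, so H_2 ≅ 0.

As a check, the Euler characteristic is 7 − 18 + 12 = 1, which agrees with 1 − 0 + 0 = 1.
(K is a triangulation of the real projective plane RP^2.)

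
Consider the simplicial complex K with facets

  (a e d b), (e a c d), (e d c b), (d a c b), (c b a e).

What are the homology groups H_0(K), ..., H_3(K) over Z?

Fix the vertex order a < b < c < d < e and write every simplex with vertices in increasing order. Then dim K = 3 and the simplices of K are:

  0-simplices (5): a, b, c, d, e
  1-simplices (10): ab, ac, ad, ae, bc, bd, be, cd, ce, de
  2-simplices (10): abc, abd, abe, acd, ace, ade, bcd, bce, bde, cde
  3-simplices (5): abcd, abce, abde, acde, bcde

Hence C_0 ≅ Z^5, C_1 ≅ Z^10, C_2 ≅ Z^10, C_3 ≅ Z^5.

The boundary map ∂_1: C_1 → C_0 maps an edge to its endpoints' difference, ∂[p,q] = q − p.
The resulting 5×10 matrix has rank 4, and its Smith normal form has invariant factors (1,1,1,1).

The boundary map ∂_2: C_2 → C_1 sends each 2-simplex [p,q,r] to [q,r] − [p,r] + [p,q]. For instance
  ∂ace = ce − ae + ac,
  ∂bce = ce − be + bc.
This gives a 10×10 integer matrix of rank 6; reducing to Smith normal form yields diagonal entries (1,1,1,1,1,1).

∂_3: C_3 → C_2 sends each 3-simplex σ to the alternating sum Σ_i (−1)^i (σ with its i-th vertex removed). For instance
  ∂bcde = cde − bde + bce − bcd,
  ∂abce = bce − ace + abe − abc.
As a 10×5 matrix over Z this has rank 4, with invariant factors (1,1,1,1).

Computing H_k = (kernel of ∂_k) / (image of ∂_{k+1}):

  H_0: rank C_0 − rank ∂_1 = 5 − 4 = 1, and the invariant factors of ∂_1 are all 1, so H_0 ≅ Z.
  H_1: rank ker ∂_1 − rank ∂_2 = (10 − 4) − 6 = 0, and the invariant factors of ∂_2 are all 1, so H_1 ≅ 0.
  H_2: rank ker ∂_2 − rank ∂_3 = (10 − 6) − 4 = 0, and the invariant factors of ∂_3 are all 1, so H_2 ≅ 0.
  H_3: rank ker ∂_3 − rank ∂_4 = (5 − 4) − 0 = 1, and there is no ∂_4, so H_3 ≅ Z.

H_0 = Z,  H_1 = 0,  H_2 = 0,  H_3 = Z.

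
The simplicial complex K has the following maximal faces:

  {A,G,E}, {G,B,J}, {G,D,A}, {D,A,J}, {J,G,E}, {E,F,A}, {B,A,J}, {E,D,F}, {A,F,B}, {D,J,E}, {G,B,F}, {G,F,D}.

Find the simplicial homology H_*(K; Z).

Fix the vertex order A < B < D < E < F < G < J and write every simplex with vertices in increasing order. Then dim K = 2 and the simplices of K are:

  0-simplices (7): A, B, D, E, F, G, J
  1-simplices (18): AB, AD, AE, AF, AG, AJ, BF, BG, BJ, DE, DF, DG, DJ, EF, EG, EJ, FG, GJ
  2-simplices (12): ABF, ABJ, ADG, ADJ, AEF, AEG, BFG, BGJ, DEF, DEJ, DFG, EGJ

Hence C_0 ≅ Z^7, C_1 ≅ Z^18, C_2 ≅ Z^12.

∂_1: C_1 → C_0 maps an edge to its endpoints' difference, ∂[p,q] = q − p. For instance
  ∂AB = B − A.
The resulting 7×18 matrix has rank 6, and its Smith normal form has invariant factors (1,1,1,1,1,1).

The boundary map ∂_2: C_2 → C_1 acts by ∂[p,q,r] = [q,r] − [p,r] + [p,q]. For instance
  ∂AEF = EF − AF + AE,
  ∂ABF = BF − AF + AB.
The 18×12 boundary matrix has rank 12 and Smith normal form diag(1,1,1,1,1,1,1,1,1,1,1,2).

Now H_k = ker ∂_k / im ∂_{k+1}, so:

  H_0: rank C_0 − rank ∂_1 = 7 − 6 = 1, and the invariant factors of ∂_1 are all 1, so H_0 = Z.
  H_1: rank ker ∂_1 − rank ∂_2 = (18 − 6) − 12 = 0, and ∂_2 has invariant factor 2 > 1, so H_1 = Z/2.
  H_2: rank ker ∂_2 − rank ∂_3 = (12 − 12) − 0 = 0, and there is no ∂_3, so H_2 = 0.

As a check, the Euler characteristic is 7 − 18 + 12 = 1, which agrees with 1 − 0 + 0 = 1.

H_0 ≅ Z,  H_1 ≅ Z/2,  H_2 = 0.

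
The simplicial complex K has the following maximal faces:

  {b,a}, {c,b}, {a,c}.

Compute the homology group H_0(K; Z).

Order the vertices as a < b < c. Listing each simplex with vertices in this order, K has dimension 1 with simplices:

  0-simplices (3): a, b, c
  1-simplices (3): ab, ac, bc

so the chain groups are C_0 ≅ Z^3, C_1 ≅ Z^3.

The boundary map ∂_1: C_1 → C_0 is given by ∂[p,q] = [q] − [p]. For instance
  ∂ab = b − a.
The resulting 3×3 matrix has rank 2, and its Smith normal form has invariant factors (1,1).

Computing H_k = (kernel of ∂_k) / (image of ∂_{k+1}):

  H_0: rank C_0 − rank ∂_1 = 3 − 2 = 1, and the invariant factors of ∂_1 are all 1, so H_0 = Z.

H_0 = Z.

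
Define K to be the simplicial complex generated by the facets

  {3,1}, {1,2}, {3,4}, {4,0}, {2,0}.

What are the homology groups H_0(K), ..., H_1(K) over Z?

Fix the vertex order 0 < 1 < 2 < 3 < 4 and write every simplex with vertices in increasing order. Then dim K = 1 and the simplices of K are:

  0-simplices (5): [0], [1], [2], [3], [4]
  1-simplices (5): [0,2], [0,4], [1,2], [1,3], [3,4]

giving chain groups C_0 ≅ Z^5, C_1 ≅ Z^5.

The boundary map ∂_1: C_1 → C_0 sends each edge [p,q] (with p < q) to q − p. For instance
  ∂[3,4] = [4] − [3].
As a 5×5 matrix over Z this has rank 4, with invariant factors (1,1,1,1).

From H_k ≅ ker(∂_k) / im(∂_{k+1}) we obtain:

  H_0: rank C_0 − rank ∂_1 = 5 − 4 = 1, and the invariant factors of ∂_1 are all 1, so H_0 = Z.
  H_1: rank ker ∂_1 − rank ∂_2 = (5 − 4) − 0 = 1, and there is no ∂_2, so H_1 = Z.

As a check, the Euler characteristic is 5 − 5 = 0, which agrees with 1 − 1 = 0.

H_0 ≅ Z,  H_1 ≅ Z.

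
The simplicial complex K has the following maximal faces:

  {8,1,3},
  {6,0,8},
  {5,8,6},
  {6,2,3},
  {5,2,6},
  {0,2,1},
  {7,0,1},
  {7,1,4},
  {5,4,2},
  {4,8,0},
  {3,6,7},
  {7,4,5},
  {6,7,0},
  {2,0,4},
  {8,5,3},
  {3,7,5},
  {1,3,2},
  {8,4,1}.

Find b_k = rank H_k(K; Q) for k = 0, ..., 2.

Take the total order 0 < 1 < 2 < 3 < 4 < 5 < 6 < 7 < 8 on the vertex set. Then K (dimension 2) consists of the simplices:

  0-simplices (9): [0], [1], [2], [3], [4], [5], [6], [7], [8]
  1-simplices (27): (27 of them)
  2-simplices (18): [0,1,2], [0,1,7], [0,2,4], [0,4,8], [0,6,7], [0,6,8], [1,2,3], [1,3,8], [1,4,7], [1,4,8], [2,3,6], [2,4,5], [2,5,6], [3,5,7], [3,5,8], [3,6,7], [4,5,7], [5,6,8]

Hence C_0 ≅ Z^9, C_1 ≅ Z^27, C_2 ≅ Z^18.

∂_1: C_1 → C_0 sends each edge [p,q] (with p < q) to q − p. For instance
  ∂[1,4] = [4] − [1].
The 9×27 boundary matrix has rank 8 and Smith normal form diag(1,1,1,1,1,1,1,1).

∂_2: C_2 → C_1 acts by ∂[p,q,r] = [q,r] − [p,r] + [p,q]. For instance
  ∂[0,6,7] = [6,7] − [0,7] + [0,6],
  ∂[4,5,7] = [5,7] − [4,7] + [4,5].
This gives a 27×18 integer matrix of rank 18; reducing to Smith normal form yields diagonal entries (1,1,1,1,1,1,1,1,1,1,1,1,1,1,1,1,1,2).

Reading off H_k = ker ∂_k / im ∂_{k+1}:

  H_0: rank C_0 − rank ∂_1 = 9 − 8 = 1, and the invariant factors of ∂_1 are all 1, so H_0 = Z.
  H_1: rank ker ∂_1 − rank ∂_2 = (27 − 8) − 18 = 1, and ∂_2 has invariant factor 2 > 1, so H_1 = Z ⊕ Z/2.
  H_2: rank ker ∂_2 − rank ∂_3 = (18 − 18) − 0 = 0, and there is no ∂_3, so H_2 = 0.

Hence the Betti numbers are b_0 = 1, b_1 = 1, b_2 = 0.

b_0 = 1, b_1 = 1, b_2 = 0.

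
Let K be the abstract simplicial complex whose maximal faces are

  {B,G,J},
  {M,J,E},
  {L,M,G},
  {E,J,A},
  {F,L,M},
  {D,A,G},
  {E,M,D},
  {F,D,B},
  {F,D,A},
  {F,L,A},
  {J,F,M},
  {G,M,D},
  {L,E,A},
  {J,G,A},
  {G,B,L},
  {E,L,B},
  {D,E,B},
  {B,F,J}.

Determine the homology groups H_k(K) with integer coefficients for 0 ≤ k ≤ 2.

H_0 ≅ Z,  H_1 ≅ Z^2,  H_2 ≅ Z.

Fix the vertex order A < B < D < E < F < G < J < L < M and write every simplex with vertices in increasing order. Then dim K = 2 and the simplices of K are:

  0-simplices (9): A, B, D, E, F, G, J, L, M
  1-simplices (27): AD, AE, AF, AG, AJ, AL, BD, BE, BF, BG, BJ, BL, DE, DF, DG, DM, EJ, EL, EM, FJ, FL, FM, GJ, GL, GM, JM, LM
  2-simplices (18): ADF, ADG, AEJ, AEL, AFL, AGJ, BDE, BDF, BEL, BFJ, BGJ, BGL, DEM, DGM, EJM, FJM, FLM, GLM

Hence C_0 ≅ Z^9, C_1 ≅ Z^27, C_2 ≅ Z^18.

The boundary map ∂_1: C_1 → C_0 sends each edge [p,q] (with p < q) to q − p. For instance
  ∂FM = M − F.
The resulting 9×27 matrix has rank 8, and its Smith normal form has invariant factors (1,1,1,1,1,1,1,1).

The boundary map ∂_2: C_2 → C_1 acts by ∂[p,q,r] = [q,r] − [p,r] + [p,q]. For instance
  ∂FJM = JM − FM + FJ,
  ∂ADF = DF − AF + AD.
This gives a 27×18 integer matrix of rank 17; reducing to Smith normal form yields diagonal entries (1,1,1,1,1,1,1,1,1,1,1,1,1,1,1,1,1).

Now H_k = ker ∂_k / im ∂_{k+1}, so:

  H_0: rank C_0 − rank ∂_1 = 9 − 8 = 1, and the invariant factors of ∂_1 are all 1, so H_0 ≅ Z.
  H_1: rank ker ∂_1 − rank ∂_2 = (27 − 8) − 17 = 2, and the invariant factors of ∂_2 are all 1, so H_1 ≅ Z^2.
  H_2: rank ker ∂_2 − rank ∂_3 = (18 − 17) − 0 = 1, and there is no ∂_3, so H_2 ≅ Z.

(K is a triangulation of the torus T^2.)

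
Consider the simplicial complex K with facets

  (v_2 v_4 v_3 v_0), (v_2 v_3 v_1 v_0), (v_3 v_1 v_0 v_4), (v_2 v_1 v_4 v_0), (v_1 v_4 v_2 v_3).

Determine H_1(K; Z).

K has 5 vertices, 10 edges, 10 triangles, 5 3-simplices.
rank ∂_1 = 4, rank ∂_2 = 6 ⇒ b_1 = 10 − 4 − 6 = 0; all invariant factors of ∂_2 are 1 so no torsion. So H_1 = 0.

H_1 ≅ 0.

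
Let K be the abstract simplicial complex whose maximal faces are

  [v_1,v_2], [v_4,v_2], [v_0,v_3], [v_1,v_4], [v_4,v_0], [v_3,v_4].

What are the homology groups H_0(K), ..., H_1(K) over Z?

We work with the vertex ordering v_0 < v_1 < v_2 < v_3 < v_4. The simplices of K, each written with vertices in increasing order, are:

  0-simplices (5): [v_0], [v_1], [v_2], [v_3], [v_4]
  1-simplices (6): [v_0,v_3], [v_0,v_4], [v_1,v_2], [v_1,v_4], [v_2,v_4], [v_3,v_4]

Hence C_0 ≅ Z^5, C_1 ≅ Z^6.

The boundary map ∂_1: C_1 → C_0 maps an edge to its endpoints' difference, ∂[p,q] = q − p. For instance
  ∂[v_0,v_4] = [v_4] − [v_0].
The 5×6 boundary matrix has rank 4 and Smith normal form diag(1,1,1,1).

Computing H_k = (kernel of ∂_k) / (image of ∂_{k+1}):

  H_0: rank C_0 − rank ∂_1 = 5 − 4 = 1, and the invariant factors of ∂_1 are all 1, so H_0 = Z.
  H_1: rank ker ∂_1 − rank ∂_2 = (6 − 4) − 0 = 2, and there is no ∂_2, so H_1 = Z^2.

(K is a triangulation of a wedge of 2 circles.)

H_0 ≅ Z,  H_1 ≅ Z^2.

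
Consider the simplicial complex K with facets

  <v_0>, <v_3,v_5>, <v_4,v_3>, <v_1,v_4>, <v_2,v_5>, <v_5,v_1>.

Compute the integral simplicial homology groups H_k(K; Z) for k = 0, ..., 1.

H_0 = Z^2,  H_1 = Z.

Take the total order v_0 < v_1 < v_2 < v_3 < v_4 < v_5 on the vertex set. Then K (dimension 1) consists of the simplices:

  0-simplices (6): [v_0], [v_1], [v_2], [v_3], [v_4], [v_5]
  1-simplices (5): [v_1,v_4], [v_1,v_5], [v_2,v_5], [v_3,v_4], [v_3,v_5]

giving chain groups C_0 ≅ Z^6, C_1 ≅ Z^5.

The boundary map ∂_1: C_1 → C_0 maps an edge to its endpoints' difference, ∂[p,q] = q − p.
This gives a 6×5 integer matrix of rank 4; reducing to Smith normal form yields diagonal entries (1,1,1,1).

From H_k ≅ ker(∂_k) / im(∂_{k+1}) we obtain:

  H_0: rank C_0 − rank ∂_1 = 6 − 4 = 2, and the invariant factors of ∂_1 are all 1, so H_0 = Z^2.
  H_1: rank ker ∂_1 − rank ∂_2 = (5 − 4) − 0 = 1, and there is no ∂_2, so H_1 = Z.

As a check, the Euler characteristic is 6 − 5 = 1, which agrees with 2 − 1 = 1.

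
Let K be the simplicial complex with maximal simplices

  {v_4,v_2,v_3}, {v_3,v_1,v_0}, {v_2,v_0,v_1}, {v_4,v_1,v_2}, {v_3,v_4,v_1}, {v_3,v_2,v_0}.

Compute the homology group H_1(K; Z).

Order the vertices as v_0 < v_1 < v_2 < v_3 < v_4. Listing each simplex with vertices in this order, K has dimension 2 with simplices:

  0-simplices (5): [v_0], [v_1], [v_2], [v_3], [v_4]
  1-simplices (9): [v_0,v_1], [v_0,v_2], [v_0,v_3], [v_1,v_2], [v_1,v_3], [v_1,v_4], [v_2,v_3], [v_2,v_4], [v_3,v_4]
  2-simplices (6): [v_0,v_1,v_2], [v_0,v_1,v_3], [v_0,v_2,v_3], [v_1,v_2,v_4], [v_1,v_3,v_4], [v_2,v_3,v_4]

so the chain groups are C_0 ≅ Z^5, C_1 ≅ Z^9, C_2 ≅ Z^6.

Boundary ∂_1: C_1 → C_0 maps an edge to its endpoints' difference, ∂[p,q] = q − p. For instance
  ∂[v_3,v_4] = [v_4] − [v_3].
The 5×9 boundary matrix has rank 4 and Smith normal form diag(1,1,1,1).

∂_2: C_2 → C_1 sends each 2-simplex [p,q,r] to [q,r] − [p,r] + [p,q]. For instance
  ∂[v_0,v_2,v_3] = [v_2,v_3] − [v_0,v_3] + [v_0,v_2],
  ∂[v_1,v_2,v_4] = [v_2,v_4] − [v_1,v_4] + [v_1,v_2].
The resulting 9×6 matrix has rank 5, and its Smith normal form has invariant factors (1,1,1,1,1).

Computing H_k = (kernel of ∂_k) / (image of ∂_{k+1}):

  H_1: rank ker ∂_1 − rank ∂_2 = (9 − 4) − 5 = 0, and the invariant factors of ∂_2 are all 1, so H_1 = 0.

(K is a triangulation of the 2-sphere S^2.)

H_1 = 0.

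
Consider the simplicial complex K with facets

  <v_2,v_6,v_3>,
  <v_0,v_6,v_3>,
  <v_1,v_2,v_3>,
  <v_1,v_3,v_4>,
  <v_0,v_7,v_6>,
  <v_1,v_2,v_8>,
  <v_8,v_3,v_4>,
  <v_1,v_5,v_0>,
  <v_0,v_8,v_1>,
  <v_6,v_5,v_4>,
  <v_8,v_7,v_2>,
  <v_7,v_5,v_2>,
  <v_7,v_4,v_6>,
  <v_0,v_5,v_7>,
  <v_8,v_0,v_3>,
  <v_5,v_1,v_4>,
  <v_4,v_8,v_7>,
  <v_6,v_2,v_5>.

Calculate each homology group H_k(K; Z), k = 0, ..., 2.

H_0 = Z,  H_1 = Z ⊕ Z/2,  H_2 = 0.

Take the total order v_0 < v_1 < v_2 < v_3 < v_4 < v_5 < v_6 < v_7 < v_8 on the vertex set. Then K (dimension 2) consists of the simplices:

  0-simplices (9): [v_0], [v_1], [v_2], [v_3], [v_4], [v_5], [v_6], [v_7], [v_8]
  1-simplices (27): (27 of them)
  2-simplices (18): (18 of them)

so the chain groups are C_0 ≅ Z^9, C_1 ≅ Z^27, C_2 ≅ Z^18.

The boundary map ∂_1: C_1 → C_0 maps an edge to its endpoints' difference, ∂[p,q] = q − p. For instance
  ∂[v_5,v_6] = [v_6] − [v_5].
This gives a 9×27 integer matrix of rank 8; reducing to Smith normal form yields diagonal entries (1,1,1,1,1,1,1,1).

∂_2: C_2 → C_1 sends each 2-simplex [p,q,r] to [q,r] − [p,r] + [p,q]. For instance
  ∂[v_1,v_3,v_4] = [v_3,v_4] − [v_1,v_4] + [v_1,v_3],
  ∂[v_1,v_2,v_3] = [v_2,v_3] − [v_1,v_3] + [v_1,v_2].
This gives a 27×18 integer matrix of rank 18; reducing to Smith normal form yields diagonal entries (1,1,1,1,1,1,1,1,1,1,1,1,1,1,1,1,1,2).

Now H_k = ker ∂_k / im ∂_{k+1}, so:

  H_0: rank C_0 − rank ∂_1 = 9 − 8 = 1, and the invariant factors of ∂_1 are all 1, so H_0 = Z.
  H_1: rank ker ∂_1 − rank ∂_2 = (27 − 8) − 18 = 1, and ∂_2 has invariant factor 2 > 1, so H_1 = Z ⊕ Z/2.
  H_2: rank ker ∂_2 − rank ∂_3 = (18 − 18) − 0 = 0, and there is no ∂_3, so H_2 = 0.

As a check, the Euler characteristic is 9 − 27 + 18 = 0, which agrees with 1 − 1 + 0 = 0.
(K is a triangulation of the Klein bottle.)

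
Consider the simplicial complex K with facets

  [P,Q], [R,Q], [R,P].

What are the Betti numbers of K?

Fix the vertex order P < Q < R and write every simplex with vertices in increasing order. Then dim K = 1 and the simplices of K are:

  0-simplices (3): P, Q, R
  1-simplices (3): PQ, PR, QR

so the chain groups are C_0 ≅ Z^3, C_1 ≅ Z^3.

The boundary map ∂_1: C_1 → C_0 sends each edge [p,q] (with p < q) to q − p.
As a 3×3 matrix over Z this has rank 2, with invariant factors (1,1).

Now H_k = ker ∂_k / im ∂_{k+1}, so:

  H_0: rank C_0 − rank ∂_1 = 3 − 2 = 1, and the invariant factors of ∂_1 are all 1, so H_0 = Z.
  H_1: rank ker ∂_1 − rank ∂_2 = (3 − 2) − 0 = 1, and there is no ∂_2, so H_1 = Z.

As a check, the Euler characteristic is 3 − 3 = 0, which agrees with 1 − 1 = 0.

Hence the Betti numbers are b_0 = 1, b_1 = 1.

b_0 = 1, b_1 = 1.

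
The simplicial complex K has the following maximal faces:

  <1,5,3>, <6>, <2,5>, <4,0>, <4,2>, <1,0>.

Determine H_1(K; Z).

Order the vertices as 0 < 1 < 2 < 3 < 4 < 5 < 6. Listing each simplex with vertices in this order, K has dimension 2 with simplices:

  0-simplices (7): [0], [1], [2], [3], [4], [5], [6]
  1-simplices (7): [0,1], [0,4], [1,3], [1,5], [2,4], [2,5], [3,5]
  2-simplices (1): [1,3,5]

Hence C_0 ≅ Z^7, C_1 ≅ Z^7, C_2 ≅ Z^1.

The boundary map ∂_1: C_1 → C_0 is given by ∂[p,q] = [q] − [p]. For instance
  ∂[0,4] = [4] − [0].
This gives a 7×7 integer matrix of rank 5; reducing to Smith normal form yields diagonal entries (1,1,1,1,1).

Boundary ∂_2: C_2 → C_1 sends each 2-simplex [p,q,r] to [q,r] − [p,r] + [p,q]. For instance
  ∂[1,3,5] = [3,5] − [1,5] + [1,3].
This gives a 7×1 integer matrix of rank 1; reducing to Smith normal form yields diagonal entries (1).

From H_k ≅ ker(∂_k) / im(∂_{k+1}) we obtain:

  H_1: rank ker ∂_1 − rank ∂_2 = (7 − 5) − 1 = 1, and the invariant factors of ∂_2 are all 1, so H_1 ≅ Z.

H_1 = Z.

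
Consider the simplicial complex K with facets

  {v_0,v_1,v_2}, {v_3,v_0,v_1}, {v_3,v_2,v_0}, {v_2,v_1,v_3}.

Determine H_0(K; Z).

Take the total order v_0 < v_1 < v_2 < v_3 on the vertex set. Then K (dimension 2) consists of the simplices:

  0-simplices (4): [v_0], [v_1], [v_2], [v_3]
  1-simplices (6): [v_0,v_1], [v_0,v_2], [v_0,v_3], [v_1,v_2], [v_1,v_3], [v_2,v_3]
  2-simplices (4): [v_0,v_1,v_2], [v_0,v_1,v_3], [v_0,v_2,v_3], [v_1,v_2,v_3]

so the chain groups are C_0 ≅ Z^4, C_1 ≅ Z^6, C_2 ≅ Z^4.

∂_1: C_1 → C_0 sends each edge [p,q] (with p < q) to q − p. For instance
  ∂[v_0,v_3] = [v_3] − [v_0].
The resulting 4×6 matrix has rank 3, and its Smith normal form has invariant factors (1,1,1).

Boundary ∂_2: C_2 → C_1 sends each 2-simplex [p,q,r] to [q,r] − [p,r] + [p,q]. For instance
  ∂[v_0,v_2,v_3] = [v_2,v_3] − [v_0,v_3] + [v_0,v_2],
  ∂[v_0,v_1,v_2] = [v_1,v_2] − [v_0,v_2] + [v_0,v_1].
This gives a 6×4 integer matrix of rank 3; reducing to Smith normal form yields diagonal entries (1,1,1).

Reading off H_k = ker ∂_k / im ∂_{k+1}:

  H_0: rank C_0 − rank ∂_1 = 4 − 3 = 1, and the invariant factors of ∂_1 are all 1, so H_0 = Z.

H_0 = Z.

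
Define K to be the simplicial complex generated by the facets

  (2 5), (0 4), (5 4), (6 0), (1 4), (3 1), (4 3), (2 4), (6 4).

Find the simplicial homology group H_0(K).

H_0 ≅ Z.

Order the vertices as 0 < 1 < 2 < 3 < 4 < 5 < 6. Listing each simplex with vertices in this order, K has dimension 1 with simplices:

  0-simplices (7): [0], [1], [2], [3], [4], [5], [6]
  1-simplices (9): [0,4], [0,6], [1,3], [1,4], [2,4], [2,5], [3,4], [4,5], [4,6]

so the chain groups are C_0 ≅ Z^7, C_1 ≅ Z^9.

The boundary map ∂_1: C_1 → C_0 is given by ∂[p,q] = [q] − [p]. For instance
  ∂[1,3] = [3] − [1].
This gives a 7×9 integer matrix of rank 6; reducing to Smith normal form yields diagonal entries (1,1,1,1,1,1).

Computing H_k = (kernel of ∂_k) / (image of ∂_{k+1}):

  H_0: rank C_0 − rank ∂_1 = 7 − 6 = 1, and the invariant factors of ∂_1 are all 1, so H_0 = Z.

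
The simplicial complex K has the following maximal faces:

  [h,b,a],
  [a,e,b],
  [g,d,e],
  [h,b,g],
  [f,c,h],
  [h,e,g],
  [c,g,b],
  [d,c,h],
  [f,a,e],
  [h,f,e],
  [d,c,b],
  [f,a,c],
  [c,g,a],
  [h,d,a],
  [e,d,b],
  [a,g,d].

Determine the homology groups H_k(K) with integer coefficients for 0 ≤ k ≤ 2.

Take the total order a < b < c < d < e < f < g < h on the vertex set. Then K (dimension 2) consists of the simplices:

  0-simplices (8): a, b, c, d, e, f, g, h
  1-simplices (24): ab, ac, ad, ae, af, ag, ah, bc, bd, be, bg, bh, cd, cf, cg, ch, de, dg, dh, ef, eg, eh, fh, gh
  2-simplices (16): abe, abh, acf, acg, adg, adh, aef, bcd, bcg, bde, bgh, cdh, cfh, deg, efh, egh

giving chain groups C_0 ≅ Z^8, C_1 ≅ Z^24, C_2 ≅ Z^16.

Boundary ∂_1: C_1 → C_0 maps an edge to its endpoints' difference, ∂[p,q] = q − p. For instance
  ∂cf = f − c.
The resulting 8×24 matrix has rank 7, and its Smith normal form has invariant factors (1,1,1,1,1,1,1).

The boundary map ∂_2: C_2 → C_1 maps a triangle to the signed sum of its edges. For instance
  ∂bde = de − be + bd,
  ∂egh = gh − eh + eg.
This gives a 24×16 integer matrix of rank 15; reducing to Smith normal form yields diagonal entries (1,1,1,1,1,1,1,1,1,1,1,1,1,1,1).

From H_k ≅ ker(∂_k) / im(∂_{k+1}) we obtain:

  H_0: rank C_0 − rank ∂_1 = 8 − 7 = 1, and the invariant factors of ∂_1 are all 1, so H_0 ≅ Z.
  H_1: rank ker ∂_1 − rank ∂_2 = (24 − 7) − 15 = 2, and the invariant factors of ∂_2 are all 1, so H_1 ≅ Z^2.
  H_2: rank ker ∂_2 − rank ∂_3 = (16 − 15) − 0 = 1, and there is no ∂_3, so H_2 ≅ Z.

As a check, the Euler characteristic is 8 − 24 + 16 = 0, which agrees with 1 − 2 + 1 = 0.

H_0 = Z,  H_1 = Z^2,  H_2 = Z.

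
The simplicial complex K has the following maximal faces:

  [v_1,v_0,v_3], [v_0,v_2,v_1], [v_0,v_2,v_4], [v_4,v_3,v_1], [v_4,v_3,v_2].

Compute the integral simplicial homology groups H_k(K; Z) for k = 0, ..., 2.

Fix the vertex order v_0 < v_1 < v_2 < v_3 < v_4 and write every simplex with vertices in increasing order. Then dim K = 2 and the simplices of K are:

  0-simplices (5): [v_0], [v_1], [v_2], [v_3], [v_4]
  1-simplices (10): [v_0,v_1], [v_0,v_2], [v_0,v_3], [v_0,v_4], [v_1,v_2], [v_1,v_3], [v_1,v_4], [v_2,v_3], [v_2,v_4], [v_3,v_4]
  2-simplices (5): [v_0,v_1,v_2], [v_0,v_1,v_3], [v_0,v_2,v_4], [v_1,v_3,v_4], [v_2,v_3,v_4]

so the chain groups are C_0 ≅ Z^5, C_1 ≅ Z^10, C_2 ≅ Z^5.

Boundary ∂_1: C_1 → C_0 maps an edge to its endpoints' difference, ∂[p,q] = q − p. For instance
  ∂[v_1,v_2] = [v_2] − [v_1].
The resulting 5×10 matrix has rank 4, and its Smith normal form has invariant factors (1,1,1,1).

Boundary ∂_2: C_2 → C_1 maps a triangle to the signed sum of its edges. For instance
  ∂[v_0,v_1,v_2] = [v_1,v_2] − [v_0,v_2] + [v_0,v_1],
  ∂[v_2,v_3,v_4] = [v_3,v_4] − [v_2,v_4] + [v_2,v_3].
This gives a 10×5 integer matrix of rank 5; reducing to Smith normal form yields diagonal entries (1,1,1,1,1).

Reading off H_k = ker ∂_k / im ∂_{k+1}:

  H_0: rank C_0 − rank ∂_1 = 5 − 4 = 1, and the invariant factors of ∂_1 are all 1, so H_0 ≅ Z.
  H_1: rank ker ∂_1 − rank ∂_2 = (10 − 4) − 5 = 1, and the invariant factors of ∂_2 are all 1, so H_1 ≅ Z.
  H_2: rank ker ∂_2 − rank ∂_3 = (5 − 5) − 0 = 0, and there is no ∂_3, so H_2 ≅ 0.

As a check, the Euler characteristic is 5 − 10 + 5 = 0, which agrees with 1 − 1 + 0 = 0.

H_0 ≅ Z,  H_1 ≅ Z,  H_2 = 0.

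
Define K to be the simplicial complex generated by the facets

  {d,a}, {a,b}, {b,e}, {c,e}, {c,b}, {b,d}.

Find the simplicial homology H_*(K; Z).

H_0 ≅ Z,  H_1 ≅ Z^2.

We work with the vertex ordering a < b < c < d < e. The simplices of K, each written with vertices in increasing order, are:

  0-simplices (5): a, b, c, d, e
  1-simplices (6): ab, ad, bc, bd, be, ce

Hence C_0 ≅ Z^5, C_1 ≅ Z^6.

The boundary map ∂_1: C_1 → C_0 is given by ∂[p,q] = [q] − [p].
As a 5×6 matrix over Z this has rank 4, with invariant factors (1,1,1,1).

Computing H_k = (kernel of ∂_k) / (image of ∂_{k+1}):

  H_0: rank C_0 − rank ∂_1 = 5 − 4 = 1, and the invariant factors of ∂_1 are all 1, so H_0 ≅ Z.
  H_1: rank ker ∂_1 − rank ∂_2 = (6 − 4) − 0 = 2, and there is no ∂_2, so H_1 ≅ Z^2.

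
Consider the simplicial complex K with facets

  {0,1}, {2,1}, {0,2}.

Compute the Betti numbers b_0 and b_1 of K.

Fix the vertex order 0 < 1 < 2 and write every simplex with vertices in increasing order. Then dim K = 1 and the simplices of K are:

  0-simplices (3): [0], [1], [2]
  1-simplices (3): [0,1], [0,2], [1,2]

Hence C_0 ≅ Z^3, C_1 ≅ Z^3.

The boundary map ∂_1: C_1 → C_0 is given by ∂[p,q] = [q] − [p]. For instance
  ∂[0,1] = [1] − [0].
This gives a 3×3 integer matrix of rank 2; reducing to Smith normal form yields diagonal entries (1,1).

Computing H_k = (kernel of ∂_k) / (image of ∂_{k+1}):

  H_0: rank C_0 − rank ∂_1 = 3 − 2 = 1, and the invariant factors of ∂_1 are all 1, so H_0 = Z.
  H_1: rank ker ∂_1 − rank ∂_2 = (3 − 2) − 0 = 1, and there is no ∂_2, so H_1 = Z.

Hence the Betti numbers are b_0 = 1, b_1 = 1.

b_0 = 1, b_1 = 1.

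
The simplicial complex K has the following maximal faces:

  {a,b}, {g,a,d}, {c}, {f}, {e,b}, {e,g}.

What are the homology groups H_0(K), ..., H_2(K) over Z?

Order the vertices as a < b < c < d < e < f < g. Listing each simplex with vertices in this order, K has dimension 2 with simplices:

  0-simplices (7): a, b, c, d, e, f, g
  1-simplices (6): ab, ad, ag, be, dg, eg
  2-simplices (1): adg

so the chain groups are C_0 ≅ Z^7, C_1 ≅ Z^6, C_2 ≅ Z^1.

Boundary ∂_1: C_1 → C_0 sends each edge [p,q] (with p < q) to q − p. For instance
  ∂ab = b − a.
This gives a 7×6 integer matrix of rank 4; reducing to Smith normal form yields diagonal entries (1,1,1,1).

Boundary ∂_2: C_2 → C_1 acts by ∂[p,q,r] = [q,r] − [p,r] + [p,q]. For instance
  ∂adg = dg − ag + ad.
This gives a 6×1 integer matrix of rank 1; reducing to Smith normal form yields diagonal entries (1).

Now H_k = ker ∂_k / im ∂_{k+1}, so:

  H_0: rank C_0 − rank ∂_1 = 7 − 4 = 3, and the invariant factors of ∂_1 are all 1, so H_0 = Z^3.
  H_1: rank ker ∂_1 − rank ∂_2 = (6 − 4) − 1 = 1, and the invariant factors of ∂_2 are all 1, so H_1 = Z.
  H_2: rank ker ∂_2 − rank ∂_3 = (1 − 1) − 0 = 0, and there is no ∂_3, so H_2 = 0.

As a check, the Euler characteristic is 7 − 6 + 1 = 2, which agrees with 3 − 1 + 0 = 2.

H_0 ≅ Z^3,  H_1 ≅ Z,  H_2 = 0.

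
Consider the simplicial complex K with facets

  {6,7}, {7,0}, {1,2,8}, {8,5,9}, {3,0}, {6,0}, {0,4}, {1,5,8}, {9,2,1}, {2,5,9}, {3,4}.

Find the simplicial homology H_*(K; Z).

H_0 ≅ Z^2,  H_1 ≅ Z^3,  H_2 = 0.

Order the vertices as 0 < 1 < 2 < 3 < 4 < 5 < 6 < 7 < 8 < 9. Listing each simplex with vertices in this order, K has dimension 2 with simplices:

  0-simplices (10): [0], [1], [2], [3], [4], [5], [6], [7], [8], [9]
  1-simplices (16): [0,3], [0,4], [0,6], [0,7], [1,2], [1,5], [1,8], [1,9], [2,5], [2,8], [2,9], [3,4], [5,8], [5,9], [6,7], [8,9]
  2-simplices (5): [1,2,8], [1,2,9], [1,5,8], [2,5,9], [5,8,9]

so the chain groups are C_0 ≅ Z^10, C_1 ≅ Z^16, C_2 ≅ Z^5.

∂_1: C_1 → C_0 maps an edge to its endpoints' difference, ∂[p,q] = q − p. For instance
  ∂[0,6] = [6] − [0].
As a 10×16 matrix over Z this has rank 8, with invariant factors (1,1,1,1,1,1,1,1).

∂_2: C_2 → C_1 maps a triangle to the signed sum of its edges. For instance
  ∂[1,2,9] = [2,9] − [1,9] + [1,2],
  ∂[2,5,9] = [5,9] − [2,9] + [2,5].
The 16×5 boundary matrix has rank 5 and Smith normal form diag(1,1,1,1,1).

Reading off H_k = ker ∂_k / im ∂_{k+1}:

  H_0: rank C_0 − rank ∂_1 = 10 − 8 = 2, and the invariant factors of ∂_1 are all 1, so H_0 = Z^2.
  H_1: rank ker ∂_1 − rank ∂_2 = (16 − 8) − 5 = 3, and the invariant factors of ∂_2 are all 1, so H_1 = Z^3.
  H_2: rank ker ∂_2 − rank ∂_3 = (5 − 5) − 0 = 0, and there is no ∂_3, so H_2 = 0.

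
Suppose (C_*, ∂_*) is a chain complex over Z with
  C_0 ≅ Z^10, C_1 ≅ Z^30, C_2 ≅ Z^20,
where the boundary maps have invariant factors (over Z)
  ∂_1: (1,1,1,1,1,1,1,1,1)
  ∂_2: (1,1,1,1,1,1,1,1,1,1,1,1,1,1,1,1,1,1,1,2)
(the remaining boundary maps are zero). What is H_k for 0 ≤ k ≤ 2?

H_0 ≅ Z,  H_1 ≅ Z × Z/2,  H_2 = 0.

H_0: b_0 = 10 − 0 − 9 = 1; torsion from ∂_1 factors > 1: none. So H_0 ≅ Z.
H_1: b_1 = 30 − 9 − 20 = 1; torsion from ∂_2 factors > 1: [2]. So H_1 ≅ Z × Z/2.
H_2: b_2 = 20 − 20 − 0 = 0; torsion from ∂_3 factors > 1: none. So H_2 ≅ 0.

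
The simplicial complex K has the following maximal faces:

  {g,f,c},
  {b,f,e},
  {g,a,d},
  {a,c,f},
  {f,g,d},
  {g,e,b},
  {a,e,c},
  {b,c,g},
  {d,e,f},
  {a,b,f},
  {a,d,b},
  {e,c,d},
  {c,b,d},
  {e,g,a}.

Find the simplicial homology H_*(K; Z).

Order the vertices as a < b < c < d < e < f < g. Listing each simplex with vertices in this order, K has dimension 2 with simplices:

  0-simplices (7): a, b, c, d, e, f, g
  1-simplices (21): ab, ac, ad, ae, af, ag, bc, bd, be, bf, bg, cd, ce, cf, cg, de, df, dg, ef, eg, fg
  2-simplices (14): abd, abf, ace, acf, adg, aeg, bcd, bcg, bef, beg, cde, cfg, def, dfg

giving chain groups C_0 ≅ Z^7, C_1 ≅ Z^21, C_2 ≅ Z^14.

∂_1: C_1 → C_0 maps an edge to its endpoints' difference, ∂[p,q] = q − p. For instance
  ∂ag = g − a.
The 7×21 boundary matrix has rank 6 and Smith normal form diag(1,1,1,1,1,1).

∂_2: C_2 → C_1 acts by ∂[p,q,r] = [q,r] − [p,r] + [p,q]. For instance
  ∂bcg = cg − bg + bc,
  ∂bcd = cd − bd + bc.
As a 21×14 matrix over Z this has rank 13, with invariant factors (1,1,1,1,1,1,1,1,1,1,1,1,1).

Reading off H_k = ker ∂_k / im ∂_{k+1}:

  H_0: rank C_0 − rank ∂_1 = 7 − 6 = 1, and the invariant factors of ∂_1 are all 1, so H_0 ≅ Z.
  H_1: rank ker ∂_1 − rank ∂_2 = (21 − 6) − 13 = 2, and the invariant factors of ∂_2 are all 1, so H_1 ≅ Z^2.
  H_2: rank ker ∂_2 − rank ∂_3 = (14 − 13) − 0 = 1, and there is no ∂_3, so H_2 ≅ Z.

As a check, the Euler characteristic is 7 − 21 + 14 = 0, which agrees with 1 − 2 + 1 = 0.

H_0 = Z,  H_1 = Z^2,  H_2 = Z.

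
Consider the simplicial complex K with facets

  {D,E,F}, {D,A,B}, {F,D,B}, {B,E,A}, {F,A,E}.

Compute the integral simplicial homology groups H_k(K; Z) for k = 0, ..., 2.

H_0 ≅ Z,  H_1 ≅ Z,  H_2 = 0.

Take the total order A < B < D < E < F on the vertex set. Then K (dimension 2) consists of the simplices:

  0-simplices (5): A, B, D, E, F
  1-simplices (10): AB, AD, AE, AF, BD, BE, BF, DE, DF, EF
  2-simplices (5): ABD, ABE, AEF, BDF, DEF

giving chain groups C_0 ≅ Z^5, C_1 ≅ Z^10, C_2 ≅ Z^5.

Boundary ∂_1: C_1 → C_0 is given by ∂[p,q] = [q] − [p]. For instance
  ∂DF = F − D.
As a 5×10 matrix over Z this has rank 4, with invariant factors (1,1,1,1).

The boundary map ∂_2: C_2 → C_1 maps a triangle to the signed sum of its edges. For instance
  ∂BDF = DF − BF + BD,
  ∂ABE = BE − AE + AB.
The resulting 10×5 matrix has rank 5, and its Smith normal form has invariant factors (1,1,1,1,1).

Now H_k = ker ∂_k / im ∂_{k+1}, so:

  H_0: rank C_0 − rank ∂_1 = 5 − 4 = 1, and the invariant factors of ∂_1 are all 1, so H_0 = Z.
  H_1: rank ker ∂_1 − rank ∂_2 = (10 − 4) − 5 = 1, and the invariant factors of ∂_2 are all 1, so H_1 = Z.
  H_2: rank ker ∂_2 − rank ∂_3 = (5 − 5) − 0 = 0, and there is no ∂_3, so H_2 = 0.

(K is a triangulation of the Möbius band.)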